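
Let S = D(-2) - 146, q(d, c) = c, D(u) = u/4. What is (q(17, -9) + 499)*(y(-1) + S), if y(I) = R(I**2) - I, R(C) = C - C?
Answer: -71295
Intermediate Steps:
D(u) = u/4 (D(u) = u*(1/4) = u/4)
S = -293/2 (S = (1/4)*(-2) - 146 = -1/2 - 146 = -293/2 ≈ -146.50)
R(C) = 0
y(I) = -I (y(I) = 0 - I = -I)
(q(17, -9) + 499)*(y(-1) + S) = (-9 + 499)*(-1*(-1) - 293/2) = 490*(1 - 293/2) = 490*(-291/2) = -71295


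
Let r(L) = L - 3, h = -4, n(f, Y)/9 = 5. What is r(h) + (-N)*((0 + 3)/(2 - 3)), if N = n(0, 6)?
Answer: 128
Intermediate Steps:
n(f, Y) = 45 (n(f, Y) = 9*5 = 45)
r(L) = -3 + L
N = 45
r(h) + (-N)*((0 + 3)/(2 - 3)) = (-3 - 4) + (-1*45)*((0 + 3)/(2 - 3)) = -7 - 135/(-1) = -7 - 135*(-1) = -7 - 45*(-3) = -7 + 135 = 128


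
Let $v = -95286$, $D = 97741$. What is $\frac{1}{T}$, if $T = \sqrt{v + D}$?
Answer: $\frac{\sqrt{2455}}{2455} \approx 0.020182$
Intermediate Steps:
$T = \sqrt{2455}$ ($T = \sqrt{-95286 + 97741} = \sqrt{2455} \approx 49.548$)
$\frac{1}{T} = \frac{1}{\sqrt{2455}} = \frac{\sqrt{2455}}{2455}$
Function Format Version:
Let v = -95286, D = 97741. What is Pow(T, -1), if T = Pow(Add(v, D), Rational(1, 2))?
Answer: Mul(Rational(1, 2455), Pow(2455, Rational(1, 2))) ≈ 0.020182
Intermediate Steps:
T = Pow(2455, Rational(1, 2)) (T = Pow(Add(-95286, 97741), Rational(1, 2)) = Pow(2455, Rational(1, 2)) ≈ 49.548)
Pow(T, -1) = Pow(Pow(2455, Rational(1, 2)), -1) = Mul(Rational(1, 2455), Pow(2455, Rational(1, 2)))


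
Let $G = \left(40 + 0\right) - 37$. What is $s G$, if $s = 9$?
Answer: $27$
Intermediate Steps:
$G = 3$ ($G = 40 - 37 = 3$)
$s G = 9 \cdot 3 = 27$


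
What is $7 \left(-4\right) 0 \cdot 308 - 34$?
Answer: $-34$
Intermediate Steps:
$7 \left(-4\right) 0 \cdot 308 - 34 = \left(-28\right) 0 \cdot 308 - 34 = 0 \cdot 308 - 34 = 0 - 34 = -34$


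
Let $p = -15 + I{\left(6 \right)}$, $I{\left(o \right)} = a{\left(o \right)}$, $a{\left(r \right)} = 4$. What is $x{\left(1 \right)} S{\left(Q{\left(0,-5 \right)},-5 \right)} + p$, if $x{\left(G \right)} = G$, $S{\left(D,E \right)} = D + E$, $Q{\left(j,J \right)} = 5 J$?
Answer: $-41$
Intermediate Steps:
$I{\left(o \right)} = 4$
$p = -11$ ($p = -15 + 4 = -11$)
$x{\left(1 \right)} S{\left(Q{\left(0,-5 \right)},-5 \right)} + p = 1 \left(5 \left(-5\right) - 5\right) - 11 = 1 \left(-25 - 5\right) - 11 = 1 \left(-30\right) - 11 = -30 - 11 = -41$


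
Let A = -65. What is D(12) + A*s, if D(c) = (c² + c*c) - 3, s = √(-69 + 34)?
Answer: 285 - 65*I*√35 ≈ 285.0 - 384.55*I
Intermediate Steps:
s = I*√35 (s = √(-35) = I*√35 ≈ 5.9161*I)
D(c) = -3 + 2*c² (D(c) = (c² + c²) - 3 = 2*c² - 3 = -3 + 2*c²)
D(12) + A*s = (-3 + 2*12²) - 65*I*√35 = (-3 + 2*144) - 65*I*√35 = (-3 + 288) - 65*I*√35 = 285 - 65*I*√35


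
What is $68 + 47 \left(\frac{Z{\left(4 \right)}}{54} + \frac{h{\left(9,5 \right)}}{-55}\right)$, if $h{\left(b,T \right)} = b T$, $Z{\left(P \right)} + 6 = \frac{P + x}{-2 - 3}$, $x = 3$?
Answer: $\frac{68621}{2970} \approx 23.105$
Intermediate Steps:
$Z{\left(P \right)} = - \frac{33}{5} - \frac{P}{5}$ ($Z{\left(P \right)} = -6 + \frac{P + 3}{-2 - 3} = -6 + \frac{3 + P}{-5} = -6 + \left(3 + P\right) \left(- \frac{1}{5}\right) = -6 - \left(\frac{3}{5} + \frac{P}{5}\right) = - \frac{33}{5} - \frac{P}{5}$)
$h{\left(b,T \right)} = T b$
$68 + 47 \left(\frac{Z{\left(4 \right)}}{54} + \frac{h{\left(9,5 \right)}}{-55}\right) = 68 + 47 \left(\frac{- \frac{33}{5} - \frac{4}{5}}{54} + \frac{5 \cdot 9}{-55}\right) = 68 + 47 \left(\left(- \frac{33}{5} - \frac{4}{5}\right) \frac{1}{54} + 45 \left(- \frac{1}{55}\right)\right) = 68 + 47 \left(\left(- \frac{37}{5}\right) \frac{1}{54} - \frac{9}{11}\right) = 68 + 47 \left(- \frac{37}{270} - \frac{9}{11}\right) = 68 + 47 \left(- \frac{2837}{2970}\right) = 68 - \frac{133339}{2970} = \frac{68621}{2970}$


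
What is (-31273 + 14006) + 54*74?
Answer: -13271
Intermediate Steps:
(-31273 + 14006) + 54*74 = -17267 + 3996 = -13271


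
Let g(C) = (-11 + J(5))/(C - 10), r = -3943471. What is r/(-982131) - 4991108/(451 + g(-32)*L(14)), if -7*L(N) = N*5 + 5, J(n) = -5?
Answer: -240107814594823/21507686769 ≈ -11164.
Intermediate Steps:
L(N) = -5/7 - 5*N/7 (L(N) = -(N*5 + 5)/7 = -(5*N + 5)/7 = -(5 + 5*N)/7 = -5/7 - 5*N/7)
g(C) = -16/(-10 + C) (g(C) = (-11 - 5)/(C - 10) = -16/(-10 + C))
r/(-982131) - 4991108/(451 + g(-32)*L(14)) = -3943471/(-982131) - 4991108/(451 + (-16/(-10 - 32))*(-5/7 - 5/7*14)) = -3943471*(-1/982131) - 4991108/(451 + (-16/(-42))*(-5/7 - 10)) = 3943471/982131 - 4991108/(451 - 16*(-1/42)*(-75/7)) = 3943471/982131 - 4991108/(451 + (8/21)*(-75/7)) = 3943471/982131 - 4991108/(451 - 200/49) = 3943471/982131 - 4991108/21899/49 = 3943471/982131 - 4991108*49/21899 = 3943471/982131 - 244564292/21899 = -240107814594823/21507686769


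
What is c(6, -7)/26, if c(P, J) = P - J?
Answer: ½ ≈ 0.50000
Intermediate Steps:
c(6, -7)/26 = (6 - 1*(-7))/26 = (6 + 7)*(1/26) = 13*(1/26) = ½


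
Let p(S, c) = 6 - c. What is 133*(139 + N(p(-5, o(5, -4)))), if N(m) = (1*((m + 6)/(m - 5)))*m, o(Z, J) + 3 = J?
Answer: 180747/8 ≈ 22593.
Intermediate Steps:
o(Z, J) = -3 + J
N(m) = m*(6 + m)/(-5 + m) (N(m) = (1*((6 + m)/(-5 + m)))*m = ((6 + m)/(-5 + m))*m = m*(6 + m)/(-5 + m))
133*(139 + N(p(-5, o(5, -4)))) = 133*(139 + (6 - (-3 - 4))*(6 + (6 - (-3 - 4)))/(-5 + (6 - (-3 - 4)))) = 133*(139 + (6 - 1*(-7))*(6 + (6 - 1*(-7)))/(-5 + (6 - 1*(-7)))) = 133*(139 + (6 + 7)*(6 + (6 + 7))/(-5 + (6 + 7))) = 133*(139 + 13*(6 + 13)/(-5 + 13)) = 133*(139 + 13*19/8) = 133*(139 + 13*(⅛)*19) = 133*(139 + 247/8) = 133*(1359/8) = 180747/8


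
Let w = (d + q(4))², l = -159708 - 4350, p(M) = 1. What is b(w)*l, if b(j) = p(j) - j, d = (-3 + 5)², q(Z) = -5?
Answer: 0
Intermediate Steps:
l = -164058
d = 4 (d = 2² = 4)
w = 1 (w = (4 - 5)² = (-1)² = 1)
b(j) = 1 - j
b(w)*l = (1 - 1*1)*(-164058) = (1 - 1)*(-164058) = 0*(-164058) = 0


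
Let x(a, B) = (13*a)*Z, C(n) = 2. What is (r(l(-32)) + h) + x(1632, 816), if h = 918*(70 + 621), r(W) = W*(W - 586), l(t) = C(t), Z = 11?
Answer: 866546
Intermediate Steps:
l(t) = 2
x(a, B) = 143*a (x(a, B) = (13*a)*11 = 143*a)
r(W) = W*(-586 + W)
h = 634338 (h = 918*691 = 634338)
(r(l(-32)) + h) + x(1632, 816) = (2*(-586 + 2) + 634338) + 143*1632 = (2*(-584) + 634338) + 233376 = (-1168 + 634338) + 233376 = 633170 + 233376 = 866546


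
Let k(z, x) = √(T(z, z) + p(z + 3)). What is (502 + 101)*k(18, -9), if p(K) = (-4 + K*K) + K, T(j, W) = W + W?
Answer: 603*√494 ≈ 13402.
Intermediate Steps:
T(j, W) = 2*W
p(K) = -4 + K + K² (p(K) = (-4 + K²) + K = -4 + K + K²)
k(z, x) = √(-1 + (3 + z)² + 3*z) (k(z, x) = √(2*z + (-4 + (z + 3) + (z + 3)²)) = √(2*z + (-4 + (3 + z) + (3 + z)²)) = √(2*z + (-1 + z + (3 + z)²)) = √(-1 + (3 + z)² + 3*z))
(502 + 101)*k(18, -9) = (502 + 101)*√(8 + 18² + 9*18) = 603*√(8 + 324 + 162) = 603*√494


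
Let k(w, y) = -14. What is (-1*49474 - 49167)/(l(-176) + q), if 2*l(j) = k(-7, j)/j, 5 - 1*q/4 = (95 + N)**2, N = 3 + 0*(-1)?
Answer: 17360816/6757689 ≈ 2.5690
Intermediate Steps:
N = 3 (N = 3 + 0 = 3)
q = -38396 (q = 20 - 4*(95 + 3)**2 = 20 - 4*98**2 = 20 - 4*9604 = 20 - 38416 = -38396)
l(j) = -7/j (l(j) = (-14/j)/2 = -7/j)
(-1*49474 - 49167)/(l(-176) + q) = (-1*49474 - 49167)/(-7/(-176) - 38396) = (-49474 - 49167)/(-7*(-1/176) - 38396) = -98641/(7/176 - 38396) = -98641/(-6757689/176) = -98641*(-176/6757689) = 17360816/6757689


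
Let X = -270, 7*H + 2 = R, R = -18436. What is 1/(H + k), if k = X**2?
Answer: 1/70266 ≈ 1.4232e-5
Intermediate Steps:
H = -2634 (H = -2/7 + (1/7)*(-18436) = -2/7 - 18436/7 = -2634)
k = 72900 (k = (-270)**2 = 72900)
1/(H + k) = 1/(-2634 + 72900) = 1/70266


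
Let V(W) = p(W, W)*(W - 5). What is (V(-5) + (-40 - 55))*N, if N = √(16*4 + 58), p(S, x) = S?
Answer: -45*√122 ≈ -497.04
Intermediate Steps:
N = √122 (N = √(64 + 58) = √122 ≈ 11.045)
V(W) = W*(-5 + W) (V(W) = W*(W - 5) = W*(-5 + W))
(V(-5) + (-40 - 55))*N = (-5*(-5 - 5) + (-40 - 55))*√122 = (-5*(-10) - 95)*√122 = (50 - 95)*√122 = -45*√122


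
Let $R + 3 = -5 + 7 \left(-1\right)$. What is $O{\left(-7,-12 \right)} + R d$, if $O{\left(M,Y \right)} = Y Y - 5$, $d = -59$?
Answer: $1024$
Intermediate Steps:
$O{\left(M,Y \right)} = -5 + Y^{2}$ ($O{\left(M,Y \right)} = Y^{2} - 5 = -5 + Y^{2}$)
$R = -15$ ($R = -3 + \left(-5 + 7 \left(-1\right)\right) = -3 - 12 = -15$)
$O{\left(-7,-12 \right)} + R d = \left(-5 + \left(-12\right)^{2}\right) - -885 = \left(-5 + 144\right) + 885 = 139 + 885 = 1024$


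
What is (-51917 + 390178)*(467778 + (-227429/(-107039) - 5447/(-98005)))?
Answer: 1659908013189979182168/10490357195 ≈ 1.5823e+11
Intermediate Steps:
(-51917 + 390178)*(467778 + (-227429/(-107039) - 5447/(-98005))) = 338261*(467778 + (-227429*(-1/107039) - 5447*(-1/98005))) = 338261*(467778 + (227429/107039 + 5447/98005)) = 338261*(467778 + 22872220578/10490357195) = 338261*(4907181180183288/10490357195) = 1659908013189979182168/10490357195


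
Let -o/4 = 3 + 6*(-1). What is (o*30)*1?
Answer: 360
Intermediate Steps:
o = 12 (o = -4*(3 + 6*(-1)) = -4*(3 - 6) = -4*(-3) = 12)
(o*30)*1 = (12*30)*1 = 360*1 = 360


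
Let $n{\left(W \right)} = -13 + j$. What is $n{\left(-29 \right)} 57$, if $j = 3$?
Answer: $-570$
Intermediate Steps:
$n{\left(W \right)} = -10$ ($n{\left(W \right)} = -13 + 3 = -10$)
$n{\left(-29 \right)} 57 = \left(-10\right) 57 = -570$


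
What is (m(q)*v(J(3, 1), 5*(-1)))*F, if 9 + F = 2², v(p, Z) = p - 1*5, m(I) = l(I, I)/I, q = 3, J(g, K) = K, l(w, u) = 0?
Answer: 0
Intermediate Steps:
m(I) = 0 (m(I) = 0/I = 0)
v(p, Z) = -5 + p (v(p, Z) = p - 5 = -5 + p)
F = -5 (F = -9 + 2² = -9 + 4 = -5)
(m(q)*v(J(3, 1), 5*(-1)))*F = (0*(-5 + 1))*(-5) = (0*(-4))*(-5) = 0*(-5) = 0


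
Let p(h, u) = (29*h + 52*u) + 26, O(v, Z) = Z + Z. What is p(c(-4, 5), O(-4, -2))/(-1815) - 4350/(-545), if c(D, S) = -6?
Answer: 1617854/197835 ≈ 8.1778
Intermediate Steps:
O(v, Z) = 2*Z
p(h, u) = 26 + 29*h + 52*u
p(c(-4, 5), O(-4, -2))/(-1815) - 4350/(-545) = (26 + 29*(-6) + 52*(2*(-2)))/(-1815) - 4350/(-545) = (26 - 174 + 52*(-4))*(-1/1815) - 4350*(-1/545) = (26 - 174 - 208)*(-1/1815) + 870/109 = -356*(-1/1815) + 870/109 = 356/1815 + 870/109 = 1617854/197835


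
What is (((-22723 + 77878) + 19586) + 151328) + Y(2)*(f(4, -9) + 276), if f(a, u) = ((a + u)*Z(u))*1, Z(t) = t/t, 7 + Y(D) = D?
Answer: 224714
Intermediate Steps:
Y(D) = -7 + D
Z(t) = 1
f(a, u) = a + u (f(a, u) = ((a + u)*1)*1 = (a + u)*1 = a + u)
(((-22723 + 77878) + 19586) + 151328) + Y(2)*(f(4, -9) + 276) = (((-22723 + 77878) + 19586) + 151328) + (-7 + 2)*((4 - 9) + 276) = ((55155 + 19586) + 151328) - 5*(-5 + 276) = (74741 + 151328) - 5*271 = 226069 - 1355 = 224714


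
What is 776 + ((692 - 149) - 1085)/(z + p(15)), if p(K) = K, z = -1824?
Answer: 1404326/1809 ≈ 776.30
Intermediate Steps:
776 + ((692 - 149) - 1085)/(z + p(15)) = 776 + ((692 - 149) - 1085)/(-1824 + 15) = 776 + (543 - 1085)/(-1809) = 776 - 542*(-1/1809) = 776 + 542/1809 = 1404326/1809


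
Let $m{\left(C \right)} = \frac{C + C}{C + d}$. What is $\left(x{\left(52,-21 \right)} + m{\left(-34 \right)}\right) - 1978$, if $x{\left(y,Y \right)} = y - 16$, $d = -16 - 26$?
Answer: $- \frac{36881}{19} \approx -1941.1$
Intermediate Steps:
$d = -42$ ($d = -16 - 26 = -42$)
$m{\left(C \right)} = \frac{2 C}{-42 + C}$ ($m{\left(C \right)} = \frac{C + C}{C - 42} = \frac{2 C}{-42 + C}$)
$x{\left(y,Y \right)} = -16 + y$ ($x{\left(y,Y \right)} = y - 16 = -16 + y$)
$\left(x{\left(52,-21 \right)} + m{\left(-34 \right)}\right) - 1978 = \left(\left(-16 + 52\right) + 2 \left(-34\right) \frac{1}{-42 - 34}\right) - 1978 = \left(36 + 2 \left(-34\right) \frac{1}{-76}\right) - 1978 = \left(36 + 2 \left(-34\right) \left(- \frac{1}{76}\right)\right) - 1978 = \left(36 + \frac{17}{19}\right) - 1978 = \frac{701}{19} - 1978 = - \frac{36881}{19}$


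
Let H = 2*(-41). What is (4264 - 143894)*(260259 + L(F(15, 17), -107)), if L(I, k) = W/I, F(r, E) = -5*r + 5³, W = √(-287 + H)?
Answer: -36339964170 - 41889*I*√41/5 ≈ -3.634e+10 - 53644.0*I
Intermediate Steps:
H = -82
W = 3*I*√41 (W = √(-287 - 82) = √(-369) = 3*I*√41 ≈ 19.209*I)
F(r, E) = 125 - 5*r (F(r, E) = -5*r + 125 = 125 - 5*r)
L(I, k) = 3*I*√41/I (L(I, k) = (3*I*√41)/I = 3*I*√41/I)
(4264 - 143894)*(260259 + L(F(15, 17), -107)) = (4264 - 143894)*(260259 + 3*I*√41/(125 - 5*15)) = -139630*(260259 + 3*I*√41/(125 - 75)) = -139630*(260259 + 3*I*√41/50) = -36339964170 - 41889*I*√41/5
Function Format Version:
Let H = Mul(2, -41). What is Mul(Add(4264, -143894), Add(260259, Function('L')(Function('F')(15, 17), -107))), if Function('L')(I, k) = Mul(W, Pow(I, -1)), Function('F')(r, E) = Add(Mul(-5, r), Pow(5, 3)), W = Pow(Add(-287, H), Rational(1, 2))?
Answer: Add(-36339964170, Mul(Rational(-41889, 5), I, Pow(41, Rational(1, 2)))) ≈ Add(-3.6340e+10, Mul(-53644., I))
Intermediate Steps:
H = -82
W = Mul(3, I, Pow(41, Rational(1, 2))) (W = Pow(Add(-287, -82), Rational(1, 2)) = Pow(-369, Rational(1, 2)) = Mul(3, I, Pow(41, Rational(1, 2))) ≈ Mul(19.209, I))
Function('F')(r, E) = Add(125, Mul(-5, r)) (Function('F')(r, E) = Add(Mul(-5, r), 125) = Add(125, Mul(-5, r)))
Function('L')(I, k) = Mul(3, I, Pow(41, Rational(1, 2)), Pow(I, -1)) (Function('L')(I, k) = Mul(Mul(3, I, Pow(41, Rational(1, 2))), Pow(I, -1)) = Mul(3, I, Pow(41, Rational(1, 2)), Pow(I, -1)))
Mul(Add(4264, -143894), Add(260259, Function('L')(Function('F')(15, 17), -107))) = Mul(Add(4264, -143894), Add(260259, Mul(3, I, Pow(41, Rational(1, 2)), Pow(Add(125, Mul(-5, 15)), -1)))) = Mul(-139630, Add(260259, Mul(3, I, Pow(41, Rational(1, 2)), Pow(Add(125, -75), -1)))) = Mul(-139630, Add(260259, Mul(3, I, Pow(41, Rational(1, 2)), Pow(50, -1)))) = Mul(-139630, Add(260259, Mul(3, I, Pow(41, Rational(1, 2)), Rational(1, 50)))) = Mul(-139630, Add(260259, Mul(Rational(3, 50), I, Pow(41, Rational(1, 2))))) = Add(-36339964170, Mul(Rational(-41889, 5), I, Pow(41, Rational(1, 2))))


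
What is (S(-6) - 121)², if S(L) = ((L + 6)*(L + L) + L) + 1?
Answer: 15876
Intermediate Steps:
S(L) = 1 + L + 2*L*(6 + L) (S(L) = ((6 + L)*(2*L) + L) + 1 = (2*L*(6 + L) + L) + 1 = (L + 2*L*(6 + L)) + 1 = 1 + L + 2*L*(6 + L))
(S(-6) - 121)² = ((1 + 2*(-6)² + 13*(-6)) - 121)² = ((1 + 2*36 - 78) - 121)² = ((1 + 72 - 78) - 121)² = (-5 - 121)² = (-126)² = 15876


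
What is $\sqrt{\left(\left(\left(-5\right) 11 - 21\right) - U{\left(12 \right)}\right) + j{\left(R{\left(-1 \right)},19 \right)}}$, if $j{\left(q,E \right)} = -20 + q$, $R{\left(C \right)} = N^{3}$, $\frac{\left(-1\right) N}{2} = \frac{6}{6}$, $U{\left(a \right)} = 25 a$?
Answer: $2 i \sqrt{101} \approx 20.1 i$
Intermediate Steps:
$N = -2$ ($N = - 2 \cdot \frac{6}{6} = - 2 \cdot 6 \cdot \frac{1}{6} = \left(-2\right) 1 = -2$)
$R{\left(C \right)} = -8$ ($R{\left(C \right)} = \left(-2\right)^{3} = -8$)
$\sqrt{\left(\left(\left(-5\right) 11 - 21\right) - U{\left(12 \right)}\right) + j{\left(R{\left(-1 \right)},19 \right)}} = \sqrt{\left(\left(\left(-5\right) 11 - 21\right) - 25 \cdot 12\right) - 28} = \sqrt{\left(\left(-55 - 21\right) - 300\right) - 28} = \sqrt{\left(-76 - 300\right) - 28} = \sqrt{-376 - 28} = \sqrt{-404} = 2 i \sqrt{101}$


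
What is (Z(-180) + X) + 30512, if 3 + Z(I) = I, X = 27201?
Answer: 57530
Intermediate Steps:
Z(I) = -3 + I
(Z(-180) + X) + 30512 = ((-3 - 180) + 27201) + 30512 = (-183 + 27201) + 30512 = 27018 + 30512 = 57530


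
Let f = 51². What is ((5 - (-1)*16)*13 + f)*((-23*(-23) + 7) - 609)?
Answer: -209802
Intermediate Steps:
f = 2601
((5 - (-1)*16)*13 + f)*((-23*(-23) + 7) - 609) = ((5 - (-1)*16)*13 + 2601)*((-23*(-23) + 7) - 609) = ((5 - 1*(-16))*13 + 2601)*((529 + 7) - 609) = ((5 + 16)*13 + 2601)*(536 - 609) = (21*13 + 2601)*(-73) = (273 + 2601)*(-73) = 2874*(-73) = -209802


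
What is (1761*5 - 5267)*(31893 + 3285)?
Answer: 124459764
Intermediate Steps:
(1761*5 - 5267)*(31893 + 3285) = (8805 - 5267)*35178 = 3538*35178 = 124459764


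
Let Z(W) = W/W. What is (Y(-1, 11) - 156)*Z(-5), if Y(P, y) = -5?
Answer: -161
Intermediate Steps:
Z(W) = 1
(Y(-1, 11) - 156)*Z(-5) = (-5 - 156)*1 = -161*1 = -161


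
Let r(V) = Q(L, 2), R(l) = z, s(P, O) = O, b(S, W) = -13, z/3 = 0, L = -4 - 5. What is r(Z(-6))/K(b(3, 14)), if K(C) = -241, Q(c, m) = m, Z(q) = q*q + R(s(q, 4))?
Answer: -2/241 ≈ -0.0082988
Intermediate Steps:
L = -9
z = 0 (z = 3*0 = 0)
R(l) = 0
Z(q) = q² (Z(q) = q*q + 0 = q² + 0 = q²)
r(V) = 2
r(Z(-6))/K(b(3, 14)) = 2/(-241) = 2*(-1/241) = -2/241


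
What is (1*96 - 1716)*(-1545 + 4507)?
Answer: -4798440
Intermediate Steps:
(1*96 - 1716)*(-1545 + 4507) = (96 - 1716)*2962 = -1620*2962 = -4798440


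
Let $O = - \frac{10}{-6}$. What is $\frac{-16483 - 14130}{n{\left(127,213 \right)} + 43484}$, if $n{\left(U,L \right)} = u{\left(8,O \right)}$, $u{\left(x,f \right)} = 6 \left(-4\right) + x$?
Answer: $- \frac{30613}{43468} \approx -0.70427$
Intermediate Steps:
$O = \frac{5}{3}$ ($O = \left(-10\right) \left(- \frac{1}{6}\right) = \frac{5}{3} \approx 1.6667$)
$u{\left(x,f \right)} = -24 + x$
$n{\left(U,L \right)} = -16$ ($n{\left(U,L \right)} = -24 + 8 = -16$)
$\frac{-16483 - 14130}{n{\left(127,213 \right)} + 43484} = \frac{-16483 - 14130}{-16 + 43484} = \frac{-16483 - 14130}{43468} = \left(-16483 - 14130\right) \frac{1}{43468} = \left(-30613\right) \frac{1}{43468} = - \frac{30613}{43468}$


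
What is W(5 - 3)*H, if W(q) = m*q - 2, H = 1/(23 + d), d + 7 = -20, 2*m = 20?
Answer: -9/2 ≈ -4.5000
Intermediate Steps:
m = 10 (m = (1/2)*20 = 10)
d = -27 (d = -7 - 20 = -27)
H = -1/4 (H = 1/(23 - 27) = 1/(-4) = -1/4 ≈ -0.25000)
W(q) = -2 + 10*q (W(q) = 10*q - 2 = -2 + 10*q)
W(5 - 3)*H = (-2 + 10*(5 - 3))*(-1/4) = (-2 + 10*2)*(-1/4) = (-2 + 20)*(-1/4) = 18*(-1/4) = -9/2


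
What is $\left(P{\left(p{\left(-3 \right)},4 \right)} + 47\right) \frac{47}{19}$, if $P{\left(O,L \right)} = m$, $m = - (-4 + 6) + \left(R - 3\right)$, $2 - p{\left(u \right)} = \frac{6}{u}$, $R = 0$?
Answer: $\frac{1974}{19} \approx 103.89$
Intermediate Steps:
$p{\left(u \right)} = 2 - \frac{6}{u}$
$m = -5$ ($m = - (-4 + 6) + \left(0 - 3\right) = \left(-1\right) 2 - 3 = -2 - 3 = -5$)
$P{\left(O,L \right)} = -5$
$\left(P{\left(p{\left(-3 \right)},4 \right)} + 47\right) \frac{47}{19} = \left(-5 + 47\right) \frac{47}{19} = 42 \cdot 47 \cdot \frac{1}{19} = 42 \cdot \frac{47}{19} = \frac{1974}{19}$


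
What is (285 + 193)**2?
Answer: 228484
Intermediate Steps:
(285 + 193)**2 = 478**2 = 228484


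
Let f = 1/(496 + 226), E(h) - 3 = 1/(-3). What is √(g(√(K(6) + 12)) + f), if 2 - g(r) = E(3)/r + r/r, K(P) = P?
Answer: √(13014 - 5776*√2)/114 ≈ 0.61061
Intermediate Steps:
E(h) = 8/3 (E(h) = 3 + 1/(-3) = 3 - ⅓ = 8/3)
f = 1/722 ≈ 0.0013850
g(r) = 1 - 8/(3*r) (g(r) = 2 - (8/(3*r) + r/r) = 2 - (8/(3*r) + 1) = 2 - (1 + 8/(3*r)) = 2 + (-1 - 8/(3*r)) = 1 - 8/(3*r))
√(g(√(K(6) + 12)) + f) = √((-8/3 + √(6 + 12))/(√(6 + 12)) + 1/722) = √((-8/3 + √18)/(√18) + 1/722) = √((-8/3 + 3*√2)/((3*√2)) + 1/722) = √((√2/6)*(-8/3 + 3*√2) + 1/722) = √(√2*(-8/3 + 3*√2)/6 + 1/722) = √(1/722 + √2*(-8/3 + 3*√2)/6)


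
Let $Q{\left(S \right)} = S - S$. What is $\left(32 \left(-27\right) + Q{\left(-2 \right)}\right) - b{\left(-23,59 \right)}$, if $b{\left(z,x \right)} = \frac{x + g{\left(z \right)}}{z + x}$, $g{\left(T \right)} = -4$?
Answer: $- \frac{31159}{36} \approx -865.53$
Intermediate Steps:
$Q{\left(S \right)} = 0$
$b{\left(z,x \right)} = \frac{-4 + x}{x + z}$ ($b{\left(z,x \right)} = \frac{x - 4}{z + x} = \frac{-4 + x}{x + z}$)
$\left(32 \left(-27\right) + Q{\left(-2 \right)}\right) - b{\left(-23,59 \right)} = \left(32 \left(-27\right) + 0\right) - \frac{-4 + 59}{59 - 23} = \left(-864 + 0\right) - \frac{1}{36} \cdot 55 = -864 - \frac{1}{36} \cdot 55 = -864 - \frac{55}{36} = - \frac{31159}{36}$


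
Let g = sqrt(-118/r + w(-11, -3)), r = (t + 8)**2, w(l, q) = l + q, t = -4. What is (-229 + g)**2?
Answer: 419357/8 - 687*I*sqrt(38)/2 ≈ 52420.0 - 2117.5*I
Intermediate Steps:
r = 16 (r = (-4 + 8)**2 = 4**2 = 16)
g = 3*I*sqrt(38)/4 (g = sqrt(-118/16 + (-11 - 3)) = sqrt(-118*1/16 - 14) = sqrt(-59/8 - 14) = sqrt(-171/8) = 3*I*sqrt(38)/4 ≈ 4.6233*I)
(-229 + g)**2 = (-229 + 3*I*sqrt(38)/4)**2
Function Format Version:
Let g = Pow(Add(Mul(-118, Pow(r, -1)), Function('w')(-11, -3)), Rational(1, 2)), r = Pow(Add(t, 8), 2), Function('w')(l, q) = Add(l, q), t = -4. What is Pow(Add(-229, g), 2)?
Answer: Add(Rational(419357, 8), Mul(Rational(-687, 2), I, Pow(38, Rational(1, 2)))) ≈ Add(52420., Mul(-2117.5, I))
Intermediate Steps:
r = 16 (r = Pow(Add(-4, 8), 2) = Pow(4, 2) = 16)
g = Mul(Rational(3, 4), I, Pow(38, Rational(1, 2))) (g = Pow(Add(Mul(-118, Pow(16, -1)), Add(-11, -3)), Rational(1, 2)) = Pow(Add(Mul(-118, Rational(1, 16)), -14), Rational(1, 2)) = Pow(Add(Rational(-59, 8), -14), Rational(1, 2)) = Pow(Rational(-171, 8), Rational(1, 2)) = Mul(Rational(3, 4), I, Pow(38, Rational(1, 2))) ≈ Mul(4.6233, I))
Pow(Add(-229, g), 2) = Pow(Add(-229, Mul(Rational(3, 4), I, Pow(38, Rational(1, 2)))), 2)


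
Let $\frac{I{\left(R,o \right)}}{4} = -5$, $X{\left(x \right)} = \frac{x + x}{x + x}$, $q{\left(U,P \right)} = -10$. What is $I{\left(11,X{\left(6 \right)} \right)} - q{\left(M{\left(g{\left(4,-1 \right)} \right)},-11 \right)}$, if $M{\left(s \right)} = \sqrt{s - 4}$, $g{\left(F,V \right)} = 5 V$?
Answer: $-10$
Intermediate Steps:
$M{\left(s \right)} = \sqrt{-4 + s}$
$X{\left(x \right)} = 1$ ($X{\left(x \right)} = \frac{2 x}{2 x} = 2 x \frac{1}{2 x} = 1$)
$I{\left(R,o \right)} = -20$ ($I{\left(R,o \right)} = 4 \left(-5\right) = -20$)
$I{\left(11,X{\left(6 \right)} \right)} - q{\left(M{\left(g{\left(4,-1 \right)} \right)},-11 \right)} = -20 - -10 = -20 + 10 = -10$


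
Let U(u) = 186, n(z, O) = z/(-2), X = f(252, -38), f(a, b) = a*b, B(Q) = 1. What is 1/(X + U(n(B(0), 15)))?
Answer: -1/9390 ≈ -0.00010650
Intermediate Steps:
X = -9576 (X = 252*(-38) = -9576)
n(z, O) = -z/2 (n(z, O) = z*(-1/2) = -z/2)
1/(X + U(n(B(0), 15))) = 1/(-9576 + 186) = 1/(-9390) = -1/9390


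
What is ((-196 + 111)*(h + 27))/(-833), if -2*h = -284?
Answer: 845/49 ≈ 17.245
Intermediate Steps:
h = 142 (h = -½*(-284) = 142)
((-196 + 111)*(h + 27))/(-833) = ((-196 + 111)*(142 + 27))/(-833) = -85*169*(-1/833) = -14365*(-1/833) = 845/49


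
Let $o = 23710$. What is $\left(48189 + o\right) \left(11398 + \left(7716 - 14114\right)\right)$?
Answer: $359495000$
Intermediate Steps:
$\left(48189 + o\right) \left(11398 + \left(7716 - 14114\right)\right) = \left(48189 + 23710\right) \left(11398 + \left(7716 - 14114\right)\right) = 71899 \left(11398 - 6398\right) = 71899 \cdot 5000 = 359495000$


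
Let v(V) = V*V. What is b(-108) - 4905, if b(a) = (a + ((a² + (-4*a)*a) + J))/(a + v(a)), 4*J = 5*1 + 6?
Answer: -226869109/46224 ≈ -4908.0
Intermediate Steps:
J = 11/4 (J = (5*1 + 6)/4 = (5 + 6)/4 = (¼)*11 = 11/4 ≈ 2.7500)
v(V) = V²
b(a) = (11/4 + a - 3*a²)/(a + a²) (b(a) = (a + ((a² + (-4*a)*a) + 11/4))/(a + a²) = (a + ((a² - 4*a²) + 11/4))/(a + a²) = (a + (-3*a² + 11/4))/(a + a²) = (a + (11/4 - 3*a²))/(a + a²) = (11/4 + a - 3*a²)/(a + a²))
b(-108) - 4905 = (11/4 - 108 - 3*(-108)²)/((-108)*(1 - 108)) - 4905 = -1/108*(11/4 - 108 - 3*11664)/(-107) - 4905 = -1/108*(-1/107)*(11/4 - 108 - 34992) - 4905 = -1/108*(-1/107)*(-140389/4) - 4905 = -140389/46224 - 4905 = -226869109/46224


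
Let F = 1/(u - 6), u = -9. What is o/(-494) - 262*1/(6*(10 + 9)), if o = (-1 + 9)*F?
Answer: -2837/1235 ≈ -2.2972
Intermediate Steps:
F = -1/15 (F = 1/(-9 - 6) = 1/(-15) = -1/15 ≈ -0.066667)
o = -8/15 (o = (-1 + 9)*(-1/15) = 8*(-1/15) = -8/15 ≈ -0.53333)
o/(-494) - 262*1/(6*(10 + 9)) = -8/15/(-494) - 262*1/(6*(10 + 9)) = -8/15*(-1/494) - 262/(6*19) = 4/3705 - 262/114 = 4/3705 - 262*1/114 = 4/3705 - 131/57 = -2837/1235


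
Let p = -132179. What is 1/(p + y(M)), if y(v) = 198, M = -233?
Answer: -1/131981 ≈ -7.5768e-6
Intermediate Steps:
1/(p + y(M)) = 1/(-132179 + 198) = 1/(-131981) = -1/131981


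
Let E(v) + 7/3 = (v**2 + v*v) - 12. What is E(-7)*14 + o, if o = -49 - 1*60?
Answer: 3187/3 ≈ 1062.3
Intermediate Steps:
o = -109 (o = -49 - 60 = -109)
E(v) = -43/3 + 2*v**2 (E(v) = -7/3 + ((v**2 + v*v) - 12) = -7/3 + ((v**2 + v**2) - 12) = -7/3 + (2*v**2 - 12) = -7/3 + (-12 + 2*v**2) = -43/3 + 2*v**2)
E(-7)*14 + o = (-43/3 + 2*(-7)**2)*14 - 109 = (-43/3 + 2*49)*14 - 109 = (-43/3 + 98)*14 - 109 = (251/3)*14 - 109 = 3514/3 - 109 = 3187/3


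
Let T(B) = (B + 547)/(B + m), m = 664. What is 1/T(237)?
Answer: 901/784 ≈ 1.1492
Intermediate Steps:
T(B) = (547 + B)/(664 + B) (T(B) = (B + 547)/(B + 664) = (547 + B)/(664 + B))
1/T(237) = 1/((547 + 237)/(664 + 237)) = 1/(784/901) = 901/784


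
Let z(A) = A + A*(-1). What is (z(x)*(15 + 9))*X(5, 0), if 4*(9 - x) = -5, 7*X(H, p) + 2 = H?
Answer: 0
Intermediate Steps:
X(H, p) = -2/7 + H/7
x = 41/4 (x = 9 - ¼*(-5) = 9 + 5/4 = 41/4 ≈ 10.250)
z(A) = 0 (z(A) = A - A = 0)
(z(x)*(15 + 9))*X(5, 0) = (0*(15 + 9))*(-2/7 + (⅐)*5) = (0*24)*(-2/7 + 5/7) = 0*(3/7) = 0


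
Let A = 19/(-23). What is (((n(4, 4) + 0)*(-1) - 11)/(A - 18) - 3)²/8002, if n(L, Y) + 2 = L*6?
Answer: 145800/750143489 ≈ 0.00019436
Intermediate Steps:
n(L, Y) = -2 + 6*L (n(L, Y) = -2 + L*6 = -2 + 6*L)
A = -19/23 (A = 19*(-1/23) = -19/23 ≈ -0.82609)
(((n(4, 4) + 0)*(-1) - 11)/(A - 18) - 3)²/8002 = ((((-2 + 6*4) + 0)*(-1) - 11)/(-19/23 - 18) - 3)²/8002 = ((((-2 + 24) + 0)*(-1) - 11)/(-433/23) - 3)²*(1/8002) = (((22 + 0)*(-1) - 11)*(-23/433) - 3)²*(1/8002) = ((22*(-1) - 11)*(-23/433) - 3)²*(1/8002) = ((-22 - 11)*(-23/433) - 3)²*(1/8002) = (-33*(-23/433) - 3)²*(1/8002) = (759/433 - 3)²*(1/8002) = (-540/433)²*(1/8002) = (291600/187489)*(1/8002) = 145800/750143489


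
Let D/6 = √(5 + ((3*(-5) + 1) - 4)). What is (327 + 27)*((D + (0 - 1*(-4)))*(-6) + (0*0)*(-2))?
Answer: -8496 - 12744*I*√13 ≈ -8496.0 - 45949.0*I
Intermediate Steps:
D = 6*I*√13 (D = 6*√(5 + ((3*(-5) + 1) - 4)) = 6*√(5 + ((-15 + 1) - 4)) = 6*√(5 + (-14 - 4)) = 6*√(5 - 18) = 6*√(-13) = 6*(I*√13) = 6*I*√13 ≈ 21.633*I)
(327 + 27)*((D + (0 - 1*(-4)))*(-6) + (0*0)*(-2)) = (327 + 27)*((6*I*√13 + (0 - 1*(-4)))*(-6) + (0*0)*(-2)) = 354*((6*I*√13 + (0 + 4))*(-6) + 0*(-2)) = 354*((6*I*√13 + 4)*(-6) + 0) = 354*((4 + 6*I*√13)*(-6) + 0) = 354*((-24 - 36*I*√13) + 0) = 354*(-24 - 36*I*√13) = -8496 - 12744*I*√13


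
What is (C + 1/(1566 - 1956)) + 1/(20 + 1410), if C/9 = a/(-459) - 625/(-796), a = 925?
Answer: -107131001/9675380 ≈ -11.073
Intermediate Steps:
C = -449425/40596 (C = 9*(925/(-459) - 625/(-796)) = 9*(925*(-1/459) - 625*(-1/796)) = 9*(-925/459 + 625/796) = 9*(-449425/365364) = -449425/40596 ≈ -11.071)
(C + 1/(1566 - 1956)) + 1/(20 + 1410) = (-449425/40596 + 1/(1566 - 1956)) + 1/(20 + 1410) = (-449425/40596 + 1/(-390)) + 1/1430 = (-449425/40596 - 1/390) + 1/1430 = -9739797/879580 + 1/1430 = -107131001/9675380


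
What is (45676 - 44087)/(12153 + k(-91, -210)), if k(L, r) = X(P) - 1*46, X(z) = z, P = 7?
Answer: 1589/12114 ≈ 0.13117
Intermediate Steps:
k(L, r) = -39 (k(L, r) = 7 - 1*46 = 7 - 46 = -39)
(45676 - 44087)/(12153 + k(-91, -210)) = (45676 - 44087)/(12153 - 39) = 1589/12114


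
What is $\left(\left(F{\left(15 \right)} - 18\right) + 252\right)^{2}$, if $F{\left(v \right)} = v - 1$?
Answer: $61504$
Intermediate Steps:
$F{\left(v \right)} = -1 + v$ ($F{\left(v \right)} = v - 1 = -1 + v$)
$\left(\left(F{\left(15 \right)} - 18\right) + 252\right)^{2} = \left(\left(\left(-1 + 15\right) - 18\right) + 252\right)^{2} = \left(\left(14 - 18\right) + 252\right)^{2} = \left(-4 + 252\right)^{2} = 248^{2} = 61504$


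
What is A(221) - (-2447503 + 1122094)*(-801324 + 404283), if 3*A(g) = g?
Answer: -1578725144086/3 ≈ -5.2624e+11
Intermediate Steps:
A(g) = g/3
A(221) - (-2447503 + 1122094)*(-801324 + 404283) = (1/3)*221 - (-2447503 + 1122094)*(-801324 + 404283) = 221/3 - (-1325409)*(-397041) = 221/3 - 1*526241714769 = 221/3 - 526241714769 = -1578725144086/3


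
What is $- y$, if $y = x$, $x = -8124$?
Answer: $8124$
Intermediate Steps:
$y = -8124$
$- y = \left(-1\right) \left(-8124\right) = 8124$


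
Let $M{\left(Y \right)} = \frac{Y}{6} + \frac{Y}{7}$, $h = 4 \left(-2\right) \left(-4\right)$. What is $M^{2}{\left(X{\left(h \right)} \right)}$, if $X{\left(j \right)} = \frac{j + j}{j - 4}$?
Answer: $\frac{10816}{21609} \approx 0.50053$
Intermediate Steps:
$h = 32$ ($h = \left(-8\right) \left(-4\right) = 32$)
$X{\left(j \right)} = \frac{2 j}{-4 + j}$
$M{\left(Y \right)} = \frac{13 Y}{42}$ ($M{\left(Y \right)} = Y \frac{1}{6} + Y \frac{1}{7} = \frac{Y}{6} + \frac{Y}{7} = \frac{13 Y}{42}$)
$M^{2}{\left(X{\left(h \right)} \right)} = \left(\frac{13 \cdot 2 \cdot 32 \frac{1}{-4 + 32}}{42}\right)^{2} = \left(\frac{13 \cdot 2 \cdot 32 \cdot \frac{1}{28}}{42}\right)^{2} = \left(\frac{13}{42} \cdot \frac{16}{7}\right)^{2} = \left(\frac{104}{147}\right)^{2} = \frac{10816}{21609}$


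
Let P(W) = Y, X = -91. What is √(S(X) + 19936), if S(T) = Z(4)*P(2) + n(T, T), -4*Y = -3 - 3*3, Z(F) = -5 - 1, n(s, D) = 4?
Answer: √19922 ≈ 141.15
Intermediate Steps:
Z(F) = -6
Y = 3 (Y = -(-3 - 3*3)/4 = -(-3 - 9)/4 = -¼*(-12) = 3)
P(W) = 3
S(T) = -14 (S(T) = -6*3 + 4 = -18 + 4 = -14)
√(S(X) + 19936) = √(-14 + 19936) = √19922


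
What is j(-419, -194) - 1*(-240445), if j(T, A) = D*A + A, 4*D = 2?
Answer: 240154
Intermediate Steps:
D = ½ (D = (¼)*2 = ½ ≈ 0.50000)
j(T, A) = 3*A/2 (j(T, A) = A/2 + A = 3*A/2)
j(-419, -194) - 1*(-240445) = (3/2)*(-194) - 1*(-240445) = -291 + 240445 = 240154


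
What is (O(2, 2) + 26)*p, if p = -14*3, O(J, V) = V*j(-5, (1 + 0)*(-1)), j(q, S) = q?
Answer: -672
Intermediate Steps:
O(J, V) = -5*V (O(J, V) = V*(-5) = -5*V)
p = -42
(O(2, 2) + 26)*p = (-5*2 + 26)*(-42) = (-10 + 26)*(-42) = 16*(-42) = -672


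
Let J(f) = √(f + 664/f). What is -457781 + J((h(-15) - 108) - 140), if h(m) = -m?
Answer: -457781 + I*√12804049/233 ≈ -4.5778e+5 + 15.357*I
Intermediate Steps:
-457781 + J((h(-15) - 108) - 140) = -457781 + √(((-1*(-15) - 108) - 140) + 664/((-1*(-15) - 108) - 140)) = -457781 + √(((15 - 108) - 140) + 664/((15 - 108) - 140)) = -457781 + √((-93 - 140) + 664/(-93 - 140)) = -457781 + √(-233 + 664/(-233)) = -457781 + √(-233 + 664*(-1/233)) = -457781 + √(-233 - 664/233) = -457781 + √(-54953/233) = -457781 + I*√12804049/233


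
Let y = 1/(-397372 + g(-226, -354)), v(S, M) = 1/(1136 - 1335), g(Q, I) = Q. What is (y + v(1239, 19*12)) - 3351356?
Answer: -265165996532509/79122002 ≈ -3.3514e+6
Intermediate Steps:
v(S, M) = -1/199 (v(S, M) = 1/(-199) = -1/199)
y = -1/397598 (y = 1/(-397372 - 226) = 1/(-397598) = -1/397598 ≈ -2.5151e-6)
(y + v(1239, 19*12)) - 3351356 = (-1/397598 - 1/199) - 3351356 = -397797/79122002 - 3351356 = -265165996532509/79122002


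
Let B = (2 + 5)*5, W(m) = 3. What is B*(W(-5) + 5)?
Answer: 280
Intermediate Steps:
B = 35 (B = 7*5 = 35)
B*(W(-5) + 5) = 35*(3 + 5) = 35*8 = 280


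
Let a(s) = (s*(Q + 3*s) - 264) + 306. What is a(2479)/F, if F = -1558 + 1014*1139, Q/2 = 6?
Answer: 18466113/1153388 ≈ 16.010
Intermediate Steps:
Q = 12 (Q = 2*6 = 12)
a(s) = 42 + s*(12 + 3*s) (a(s) = (s*(12 + 3*s) - 264) + 306 = (-264 + s*(12 + 3*s)) + 306 = 42 + s*(12 + 3*s))
F = 1153388 (F = -1558 + 1154946 = 1153388)
a(2479)/F = (42 + 3*2479² + 12*2479)/1153388 = (42 + 3*6145441 + 29748)*(1/1153388) = (42 + 18436323 + 29748)*(1/1153388) = 18466113*(1/1153388) = 18466113/1153388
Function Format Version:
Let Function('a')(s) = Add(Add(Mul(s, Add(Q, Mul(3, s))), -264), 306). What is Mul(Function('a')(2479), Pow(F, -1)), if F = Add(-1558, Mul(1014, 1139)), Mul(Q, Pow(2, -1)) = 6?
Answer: Rational(18466113, 1153388) ≈ 16.010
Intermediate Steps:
Q = 12 (Q = Mul(2, 6) = 12)
Function('a')(s) = Add(42, Mul(s, Add(12, Mul(3, s)))) (Function('a')(s) = Add(Add(Mul(s, Add(12, Mul(3, s))), -264), 306) = Add(Add(-264, Mul(s, Add(12, Mul(3, s)))), 306) = Add(42, Mul(s, Add(12, Mul(3, s)))))
F = 1153388 (F = Add(-1558, 1154946) = 1153388)
Mul(Function('a')(2479), Pow(F, -1)) = Mul(Add(42, Mul(3, Pow(2479, 2)), Mul(12, 2479)), Pow(1153388, -1)) = Mul(Add(42, Mul(3, 6145441), 29748), Rational(1, 1153388)) = Mul(Add(42, 18436323, 29748), Rational(1, 1153388)) = Mul(18466113, Rational(1, 1153388)) = Rational(18466113, 1153388)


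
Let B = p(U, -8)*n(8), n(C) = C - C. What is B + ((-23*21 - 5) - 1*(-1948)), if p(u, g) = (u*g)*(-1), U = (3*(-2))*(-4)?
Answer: 1460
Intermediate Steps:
U = 24 (U = -6*(-4) = 24)
p(u, g) = -g*u (p(u, g) = (g*u)*(-1) = -g*u)
n(C) = 0
B = 0 (B = -1*(-8)*24*0 = 192*0 = 0)
B + ((-23*21 - 5) - 1*(-1948)) = 0 + ((-23*21 - 5) - 1*(-1948)) = 0 + ((-483 - 5) + 1948) = 0 + (-488 + 1948) = 0 + 1460 = 1460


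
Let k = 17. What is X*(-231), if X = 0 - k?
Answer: 3927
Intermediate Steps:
X = -17 (X = 0 - 1*17 = 0 - 17 = -17)
X*(-231) = -17*(-231) = 3927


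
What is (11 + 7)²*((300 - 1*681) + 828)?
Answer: 144828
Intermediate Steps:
(11 + 7)²*((300 - 1*681) + 828) = 18²*((300 - 681) + 828) = 324*(-381 + 828) = 324*447 = 144828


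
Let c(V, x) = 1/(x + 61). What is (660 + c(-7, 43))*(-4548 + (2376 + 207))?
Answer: -134879565/104 ≈ -1.2969e+6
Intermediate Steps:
c(V, x) = 1/(61 + x)
(660 + c(-7, 43))*(-4548 + (2376 + 207)) = (660 + 1/(61 + 43))*(-4548 + (2376 + 207)) = (660 + 1/104)*(-4548 + 2583) = (660 + 1/104)*(-1965) = (68641/104)*(-1965) = -134879565/104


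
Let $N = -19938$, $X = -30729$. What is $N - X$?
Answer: $10791$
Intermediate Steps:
$N - X = -19938 - -30729 = -19938 + 30729 = 10791$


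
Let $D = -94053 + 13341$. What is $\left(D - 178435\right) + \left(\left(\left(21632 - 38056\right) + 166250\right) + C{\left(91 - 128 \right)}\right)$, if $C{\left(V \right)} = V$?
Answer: $-109358$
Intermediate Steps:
$D = -80712$
$\left(D - 178435\right) + \left(\left(\left(21632 - 38056\right) + 166250\right) + C{\left(91 - 128 \right)}\right) = \left(-80712 - 178435\right) + \left(\left(\left(21632 - 38056\right) + 166250\right) + \left(91 - 128\right)\right) = -259147 + \left(\left(-16424 + 166250\right) - 37\right) = -259147 + \left(149826 - 37\right) = -259147 + 149789 = -109358$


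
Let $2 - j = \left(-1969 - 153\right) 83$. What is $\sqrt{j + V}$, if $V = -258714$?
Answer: $i \sqrt{82586} \approx 287.38 i$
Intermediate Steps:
$j = 176128$ ($j = 2 - \left(-1969 - 153\right) 83 = 2 - \left(-2122\right) 83 = 2 - -176126 = 2 + 176126 = 176128$)
$\sqrt{j + V} = \sqrt{176128 - 258714} = \sqrt{-82586} = i \sqrt{82586}$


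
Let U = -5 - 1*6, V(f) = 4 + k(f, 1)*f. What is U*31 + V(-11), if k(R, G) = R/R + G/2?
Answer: -707/2 ≈ -353.50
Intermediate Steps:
k(R, G) = 1 + G/2 (k(R, G) = 1 + G*(1/2) = 1 + G/2)
V(f) = 4 + 3*f/2 (V(f) = 4 + (1 + (1/2)*1)*f = 4 + (1 + 1/2)*f = 4 + 3*f/2)
U = -11 (U = -5 - 6 = -11)
U*31 + V(-11) = -11*31 + (4 + (3/2)*(-11)) = -341 + (4 - 33/2) = -341 - 25/2 = -707/2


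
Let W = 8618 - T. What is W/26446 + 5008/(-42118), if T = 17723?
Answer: -257962979/556926314 ≈ -0.46319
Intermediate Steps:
W = -9105 (W = 8618 - 1*17723 = 8618 - 17723 = -9105)
W/26446 + 5008/(-42118) = -9105/26446 + 5008/(-42118) = -9105*1/26446 + 5008*(-1/42118) = -9105/26446 - 2504/21059 = -257962979/556926314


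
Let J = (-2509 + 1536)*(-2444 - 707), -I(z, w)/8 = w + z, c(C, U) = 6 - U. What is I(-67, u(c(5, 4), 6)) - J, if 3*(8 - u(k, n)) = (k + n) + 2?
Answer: -9196273/3 ≈ -3.0654e+6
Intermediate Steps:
u(k, n) = 22/3 - k/3 - n/3 (u(k, n) = 8 - ((k + n) + 2)/3 = 8 - (2 + k + n)/3 = 8 + (-⅔ - k/3 - n/3) = 22/3 - k/3 - n/3)
I(z, w) = -8*w - 8*z (I(z, w) = -8*(w + z) = -8*w - 8*z)
J = 3065923 (J = -973*(-3151) = 3065923)
I(-67, u(c(5, 4), 6)) - J = (-8*(22/3 - (6 - 1*4)/3 - ⅓*6) - 8*(-67)) - 1*3065923 = (-8*(22/3 - (6 - 4)/3 - 2) + 536) - 3065923 = (-8*(22/3 - ⅓*2 - 2) + 536) - 3065923 = (-8*(22/3 - ⅔ - 2) + 536) - 3065923 = (-8*14/3 + 536) - 3065923 = (-112/3 + 536) - 3065923 = 1496/3 - 3065923 = -9196273/3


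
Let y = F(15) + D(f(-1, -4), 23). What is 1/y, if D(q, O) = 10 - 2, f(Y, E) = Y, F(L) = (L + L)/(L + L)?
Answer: ⅑ ≈ 0.11111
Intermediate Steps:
F(L) = 1 (F(L) = (2*L)/((2*L)) = (2*L)*(1/(2*L)) = 1)
D(q, O) = 8
y = 9 (y = 1 + 8 = 9)
1/y = 1/9 = ⅑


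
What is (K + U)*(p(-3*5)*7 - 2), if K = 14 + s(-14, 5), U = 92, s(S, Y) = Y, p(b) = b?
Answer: -11877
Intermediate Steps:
K = 19 (K = 14 + 5 = 19)
(K + U)*(p(-3*5)*7 - 2) = (19 + 92)*(-3*5*7 - 2) = 111*(-15*7 - 2) = 111*(-105 - 2) = 111*(-107) = -11877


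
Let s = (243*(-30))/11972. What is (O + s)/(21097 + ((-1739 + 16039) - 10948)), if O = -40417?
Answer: -241939807/146351714 ≈ -1.6531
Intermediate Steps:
s = -3645/5986 (s = -7290*1/11972 = -3645/5986 ≈ -0.60892)
(O + s)/(21097 + ((-1739 + 16039) - 10948)) = (-40417 - 3645/5986)/(21097 + ((-1739 + 16039) - 10948)) = -241939807/(5986*(21097 + (14300 - 10948))) = -241939807/(5986*(21097 + 3352)) = -241939807/5986/24449 = -241939807/5986*1/24449 = -241939807/146351714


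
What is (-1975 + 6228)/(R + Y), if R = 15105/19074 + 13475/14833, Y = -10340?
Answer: -57298976306/139283796365 ≈ -0.41138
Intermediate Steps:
R = 22908315/13472602 (R = 15105*(1/19074) + 13475*(1/14833) = 5035/6358 + 1925/2119 = 22908315/13472602 ≈ 1.7004)
(-1975 + 6228)/(R + Y) = (-1975 + 6228)/(22908315/13472602 - 10340) = 4253/(-139283796365/13472602) = 4253*(-13472602/139283796365) = -57298976306/139283796365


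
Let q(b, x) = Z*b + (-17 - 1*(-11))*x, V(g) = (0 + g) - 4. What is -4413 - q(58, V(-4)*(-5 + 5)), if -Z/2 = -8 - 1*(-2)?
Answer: -5109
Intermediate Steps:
Z = 12 (Z = -2*(-8 - 1*(-2)) = -2*(-8 + 2) = -2*(-6) = 12)
V(g) = -4 + g (V(g) = g - 4 = -4 + g)
q(b, x) = -6*x + 12*b (q(b, x) = 12*b + (-17 - 1*(-11))*x = 12*b + (-17 + 11)*x = 12*b - 6*x = -6*x + 12*b)
-4413 - q(58, V(-4)*(-5 + 5)) = -4413 - (-6*(-4 - 4)*(-5 + 5) + 12*58) = -4413 - (-(-48)*0 + 696) = -4413 - (-6*0 + 696) = -4413 - (0 + 696) = -4413 - 1*696 = -4413 - 696 = -5109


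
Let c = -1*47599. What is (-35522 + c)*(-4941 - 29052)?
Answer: 2825532153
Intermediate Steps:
c = -47599
(-35522 + c)*(-4941 - 29052) = (-35522 - 47599)*(-4941 - 29052) = -83121*(-33993) = 2825532153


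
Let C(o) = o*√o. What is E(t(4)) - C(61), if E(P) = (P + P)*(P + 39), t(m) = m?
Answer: 344 - 61*√61 ≈ -132.43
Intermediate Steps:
C(o) = o^(3/2)
E(P) = 2*P*(39 + P) (E(P) = (2*P)*(39 + P) = 2*P*(39 + P))
E(t(4)) - C(61) = 2*4*(39 + 4) - 61^(3/2) = 2*4*43 - 61*√61 = 344 - 61*√61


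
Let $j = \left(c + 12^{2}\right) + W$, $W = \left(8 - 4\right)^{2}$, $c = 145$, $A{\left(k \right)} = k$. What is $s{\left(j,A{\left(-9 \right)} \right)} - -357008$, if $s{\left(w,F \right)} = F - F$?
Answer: $357008$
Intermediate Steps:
$W = 16$ ($W = 4^{2} = 16$)
$j = 305$ ($j = \left(145 + 12^{2}\right) + 16 = \left(145 + 144\right) + 16 = 289 + 16 = 305$)
$s{\left(w,F \right)} = 0$
$s{\left(j,A{\left(-9 \right)} \right)} - -357008 = 0 - -357008 = 0 + 357008 = 357008$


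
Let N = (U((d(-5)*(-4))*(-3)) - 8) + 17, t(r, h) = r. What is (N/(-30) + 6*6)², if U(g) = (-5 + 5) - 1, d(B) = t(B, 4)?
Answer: 287296/225 ≈ 1276.9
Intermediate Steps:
d(B) = B
U(g) = -1 (U(g) = 0 - 1 = -1)
N = 8 (N = (-1 - 8) + 17 = -9 + 17 = 8)
(N/(-30) + 6*6)² = (8/(-30) + 6*6)² = (8*(-1/30) + 36)² = (-4/15 + 36)² = (536/15)² = 287296/225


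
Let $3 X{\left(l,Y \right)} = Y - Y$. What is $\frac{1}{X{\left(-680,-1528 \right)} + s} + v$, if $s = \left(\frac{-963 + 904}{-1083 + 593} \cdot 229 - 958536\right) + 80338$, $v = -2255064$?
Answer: $- \frac{970361952220066}{430303509} \approx -2.2551 \cdot 10^{6}$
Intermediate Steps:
$X{\left(l,Y \right)} = 0$ ($X{\left(l,Y \right)} = \frac{Y - Y}{3} = \frac{1}{3} \cdot 0 = 0$)
$s = - \frac{430303509}{490}$ ($s = \left(- \frac{59}{-490} \cdot 229 - 958536\right) + 80338 = \left(\left(-59\right) \left(- \frac{1}{490}\right) 229 - 958536\right) + 80338 = \left(\frac{59}{490} \cdot 229 - 958536\right) + 80338 = \left(\frac{13511}{490} - 958536\right) + 80338 = - \frac{469669129}{490} + 80338 = - \frac{430303509}{490} \approx -8.7817 \cdot 10^{5}$)
$\frac{1}{X{\left(-680,-1528 \right)} + s} + v = \frac{1}{0 - \frac{430303509}{490}} - 2255064 = \frac{1}{- \frac{430303509}{490}} - 2255064 = - \frac{490}{430303509} - 2255064 = - \frac{970361952220066}{430303509}$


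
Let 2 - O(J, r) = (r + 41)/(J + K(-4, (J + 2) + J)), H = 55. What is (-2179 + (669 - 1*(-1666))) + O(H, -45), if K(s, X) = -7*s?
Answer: 13118/83 ≈ 158.05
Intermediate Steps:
O(J, r) = 2 - (41 + r)/(28 + J) (O(J, r) = 2 - (r + 41)/(J - 7*(-4)) = 2 - (41 + r)/(J + 28) = 2 - (41 + r)/(28 + J))
(-2179 + (669 - 1*(-1666))) + O(H, -45) = (-2179 + (669 - 1*(-1666))) + (15 - 1*(-45) + 2*55)/(28 + 55) = (-2179 + (669 + 1666)) + (15 + 45 + 110)/83 = (-2179 + 2335) + (1/83)*170 = 156 + 170/83 = 13118/83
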